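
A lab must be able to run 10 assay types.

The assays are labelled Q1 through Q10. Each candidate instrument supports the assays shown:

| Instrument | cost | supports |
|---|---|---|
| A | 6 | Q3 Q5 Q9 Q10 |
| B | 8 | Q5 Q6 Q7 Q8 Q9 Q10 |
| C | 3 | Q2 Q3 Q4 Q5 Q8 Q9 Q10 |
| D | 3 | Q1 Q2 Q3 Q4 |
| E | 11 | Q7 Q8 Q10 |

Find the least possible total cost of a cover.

B, D together cover every assay (B ∪ D = {Q1, Q2, Q3, Q4, Q5, Q6, Q7, Q8, Q9, Q10}); total cost 8 + 3 = 11.
The greedy pick C, D, B costs 14; no covering selection beats 11.

11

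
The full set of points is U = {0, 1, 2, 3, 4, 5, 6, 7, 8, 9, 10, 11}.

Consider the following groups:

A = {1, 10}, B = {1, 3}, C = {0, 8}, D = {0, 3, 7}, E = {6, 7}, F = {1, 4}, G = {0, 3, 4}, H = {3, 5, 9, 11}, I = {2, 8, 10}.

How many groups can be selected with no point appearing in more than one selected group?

4

A, C, E, H are pairwise disjoint (A={1,10}; C={0,8}; E={6,7}; H={3,5,9,11}).
Every remaining group overlaps one of these, and no 5 of the listed groups are pairwise disjoint, so 4 is the maximum.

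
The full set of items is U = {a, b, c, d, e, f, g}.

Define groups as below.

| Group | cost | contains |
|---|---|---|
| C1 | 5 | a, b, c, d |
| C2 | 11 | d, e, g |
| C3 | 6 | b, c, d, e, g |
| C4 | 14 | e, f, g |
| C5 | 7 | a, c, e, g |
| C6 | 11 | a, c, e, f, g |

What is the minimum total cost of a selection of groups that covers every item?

C1, C6 together cover every item (C1 ∪ C6 = {a, b, c, d, e, f, g}); total cost 5 + 11 = 16.
The greedy pick C3, C1, C6 costs 22; no covering selection beats 16.

16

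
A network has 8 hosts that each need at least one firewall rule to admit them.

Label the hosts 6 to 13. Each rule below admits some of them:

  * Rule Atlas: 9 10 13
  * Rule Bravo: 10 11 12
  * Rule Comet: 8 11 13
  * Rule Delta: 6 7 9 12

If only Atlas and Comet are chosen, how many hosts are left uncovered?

Union of Atlas, Comet = {8, 9, 10, 11, 13}.
Not covered: 6, 7, 12 — 3 hosts.

3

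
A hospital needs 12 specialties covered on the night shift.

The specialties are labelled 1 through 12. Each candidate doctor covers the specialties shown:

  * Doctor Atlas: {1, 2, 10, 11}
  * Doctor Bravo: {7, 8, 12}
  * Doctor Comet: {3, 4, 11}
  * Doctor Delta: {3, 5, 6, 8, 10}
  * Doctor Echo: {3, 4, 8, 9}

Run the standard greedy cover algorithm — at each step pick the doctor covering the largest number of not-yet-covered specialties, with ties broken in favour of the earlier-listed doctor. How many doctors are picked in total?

Greedy: pick Delta (covers 5 new) → pick Atlas (covers 3 new) → pick Bravo (covers 2 new) → pick Echo (covers 2 new). Total picks: 4.

4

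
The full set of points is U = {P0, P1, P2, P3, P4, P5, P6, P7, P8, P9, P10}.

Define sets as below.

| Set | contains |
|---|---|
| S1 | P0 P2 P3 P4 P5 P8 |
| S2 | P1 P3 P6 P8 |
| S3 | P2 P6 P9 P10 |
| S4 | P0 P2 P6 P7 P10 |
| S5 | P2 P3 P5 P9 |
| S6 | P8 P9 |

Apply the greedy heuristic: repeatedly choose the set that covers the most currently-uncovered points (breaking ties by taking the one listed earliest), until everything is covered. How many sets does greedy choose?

Greedy: pick S1 (covers 6 new) → pick S3 (covers 3 new) → pick S2 (covers 1 new) → pick S4 (covers 1 new). Total picks: 4.

4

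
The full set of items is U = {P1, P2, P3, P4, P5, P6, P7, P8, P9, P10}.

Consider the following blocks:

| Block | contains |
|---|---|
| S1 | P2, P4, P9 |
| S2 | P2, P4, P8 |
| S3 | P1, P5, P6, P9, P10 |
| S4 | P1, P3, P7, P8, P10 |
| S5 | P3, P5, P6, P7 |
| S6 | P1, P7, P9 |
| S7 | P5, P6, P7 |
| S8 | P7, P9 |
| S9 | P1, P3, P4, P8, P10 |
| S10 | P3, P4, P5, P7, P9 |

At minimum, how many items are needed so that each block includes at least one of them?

The 3 items {P1, P2, P7} hit every block.
No choice of 2 items meets every block, so 3 is the minimum.

3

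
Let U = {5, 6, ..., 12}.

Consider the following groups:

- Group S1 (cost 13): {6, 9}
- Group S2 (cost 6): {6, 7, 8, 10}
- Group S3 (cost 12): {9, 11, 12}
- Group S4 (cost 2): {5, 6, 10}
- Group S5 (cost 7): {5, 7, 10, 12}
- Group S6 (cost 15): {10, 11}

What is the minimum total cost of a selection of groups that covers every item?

20

S2, S3, S4 together cover every item (S2 ∪ S3 ∪ S4 = {5, 6, 7, 8, 9, 10, 11, 12}); total cost 6 + 12 + 2 = 20.
No covering selection has total cost below 20.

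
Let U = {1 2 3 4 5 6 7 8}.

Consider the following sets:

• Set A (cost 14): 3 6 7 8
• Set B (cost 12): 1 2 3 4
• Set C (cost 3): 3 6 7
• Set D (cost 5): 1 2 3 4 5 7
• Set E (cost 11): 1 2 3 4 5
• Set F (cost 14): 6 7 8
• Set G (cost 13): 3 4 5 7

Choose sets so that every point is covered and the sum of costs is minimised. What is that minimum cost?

D, F together cover every point (D ∪ F = {1, 2, 3, 4, 5, 6, 7, 8}); total cost 5 + 14 = 19.
The greedy pick D, C, A costs 22; no covering selection beats 19.

19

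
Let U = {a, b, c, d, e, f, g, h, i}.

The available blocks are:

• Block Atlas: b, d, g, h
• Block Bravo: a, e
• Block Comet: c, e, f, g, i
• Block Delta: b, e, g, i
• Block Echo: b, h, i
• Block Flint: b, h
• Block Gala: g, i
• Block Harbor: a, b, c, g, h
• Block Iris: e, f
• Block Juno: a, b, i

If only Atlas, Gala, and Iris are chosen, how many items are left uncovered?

Union of Atlas, Gala, Iris = {b, d, e, f, g, h, i}.
Not covered: a, c — 2 items.

2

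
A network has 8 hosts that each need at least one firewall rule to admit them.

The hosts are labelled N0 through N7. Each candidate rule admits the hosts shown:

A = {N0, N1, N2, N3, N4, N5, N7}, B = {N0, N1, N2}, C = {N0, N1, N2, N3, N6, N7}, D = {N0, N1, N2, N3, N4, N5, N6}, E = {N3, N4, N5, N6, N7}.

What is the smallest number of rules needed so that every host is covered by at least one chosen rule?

2

C and D together: C ∪ D = {N0, N1, N2, N3, N4, N5, N6, N7} — every host is covered.
No single rule has all 8 hosts (the largest, A, has 7), so 2 is optimal.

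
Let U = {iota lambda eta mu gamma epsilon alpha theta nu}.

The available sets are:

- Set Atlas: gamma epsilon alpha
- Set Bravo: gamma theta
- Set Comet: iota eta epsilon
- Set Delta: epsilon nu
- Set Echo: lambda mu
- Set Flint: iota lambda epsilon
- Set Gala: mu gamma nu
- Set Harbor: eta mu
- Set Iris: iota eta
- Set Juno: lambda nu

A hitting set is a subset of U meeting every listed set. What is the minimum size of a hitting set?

Take H = {iota, mu, gamma, nu}. Each listed set contains at least one of these, so H is a hitting set of size 4.
The sets Bravo, Delta, Echo, Iris are pairwise disjoint, so any hitting set needs a separate element for each — at least 4. Hence 4 is optimal.

4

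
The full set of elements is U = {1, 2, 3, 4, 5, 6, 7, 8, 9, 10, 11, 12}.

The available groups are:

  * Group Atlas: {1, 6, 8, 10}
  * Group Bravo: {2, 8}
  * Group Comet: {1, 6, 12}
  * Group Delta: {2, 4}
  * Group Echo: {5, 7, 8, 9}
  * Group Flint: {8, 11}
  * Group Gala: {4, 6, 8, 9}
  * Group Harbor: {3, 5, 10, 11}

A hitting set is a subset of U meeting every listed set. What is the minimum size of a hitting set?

4

The 4 elements {2, 3, 8, 12} hit every group.
No choice of 3 elements meets every group, so 4 is the minimum.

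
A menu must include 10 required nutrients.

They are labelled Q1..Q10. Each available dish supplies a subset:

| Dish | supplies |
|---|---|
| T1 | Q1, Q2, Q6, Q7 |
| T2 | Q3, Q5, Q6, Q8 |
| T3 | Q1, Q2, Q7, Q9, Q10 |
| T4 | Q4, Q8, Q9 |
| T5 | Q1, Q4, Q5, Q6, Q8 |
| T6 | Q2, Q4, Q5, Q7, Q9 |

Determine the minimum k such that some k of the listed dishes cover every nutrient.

Take {T2, T3, T6}. Their union is {Q1, Q2, Q3, Q4, Q5, Q6, Q7, Q8, Q9, Q10}, which is all 10 nutrients.
Only T2 contains Q3, so T2 is forced; the remaining 6 nutrients need at least 2 more dishes (each remaining dish adds at most 5) — so at least 3 dishes are needed, and 3 is optimal.

3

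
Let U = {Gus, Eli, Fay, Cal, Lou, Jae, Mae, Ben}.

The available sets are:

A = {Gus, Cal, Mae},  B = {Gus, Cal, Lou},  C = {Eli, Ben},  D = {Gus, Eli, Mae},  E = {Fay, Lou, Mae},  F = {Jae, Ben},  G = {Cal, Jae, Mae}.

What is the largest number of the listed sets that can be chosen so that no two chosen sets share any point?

B, F are pairwise disjoint (B={Gus,Cal,Lou}; F={Jae,Ben}).
Every remaining set overlaps one of these, and no 3 of the listed sets are pairwise disjoint, so 2 is the maximum.

2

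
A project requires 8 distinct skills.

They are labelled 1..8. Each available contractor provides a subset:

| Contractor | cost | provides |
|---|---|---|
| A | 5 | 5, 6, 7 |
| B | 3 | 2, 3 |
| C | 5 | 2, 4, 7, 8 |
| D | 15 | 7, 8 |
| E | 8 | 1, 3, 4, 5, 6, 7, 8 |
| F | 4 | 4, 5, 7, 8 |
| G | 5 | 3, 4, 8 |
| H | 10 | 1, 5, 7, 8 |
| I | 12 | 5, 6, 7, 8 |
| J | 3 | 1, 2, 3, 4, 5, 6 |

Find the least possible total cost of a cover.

F, J together cover every skill (F ∪ J = {1, 2, 3, 4, 5, 6, 7, 8}); total cost 4 + 3 = 7.
No covering selection has total cost below 7.

7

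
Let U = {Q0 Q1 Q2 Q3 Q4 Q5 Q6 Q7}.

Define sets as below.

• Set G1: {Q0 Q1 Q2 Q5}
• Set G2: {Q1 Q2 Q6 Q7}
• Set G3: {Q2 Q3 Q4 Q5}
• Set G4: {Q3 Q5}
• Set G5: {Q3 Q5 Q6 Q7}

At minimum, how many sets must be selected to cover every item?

3

G1, G2, and G3 cover everything between them: the union {Q0, Q1, Q2, Q3, Q4, Q5, Q6, Q7} is all of U.
Only G1 contains Q0, so G1 is forced; the remaining 4 items need at least 2 more sets (each remaining set adds at most 3) — so at least 3 sets are needed, and 3 is optimal.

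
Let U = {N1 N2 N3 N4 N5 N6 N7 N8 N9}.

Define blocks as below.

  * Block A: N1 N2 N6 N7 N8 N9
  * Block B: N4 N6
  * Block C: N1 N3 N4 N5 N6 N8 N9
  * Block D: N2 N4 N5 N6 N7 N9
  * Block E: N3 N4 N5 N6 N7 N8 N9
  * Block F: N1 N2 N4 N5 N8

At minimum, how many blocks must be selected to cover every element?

A and C cover everything between them: the union {N1, N2, N3, N4, N5, N6, N7, N8, N9} is all of U.
No single block has all 9 elements (the largest, C, has 7), so 2 is optimal.

2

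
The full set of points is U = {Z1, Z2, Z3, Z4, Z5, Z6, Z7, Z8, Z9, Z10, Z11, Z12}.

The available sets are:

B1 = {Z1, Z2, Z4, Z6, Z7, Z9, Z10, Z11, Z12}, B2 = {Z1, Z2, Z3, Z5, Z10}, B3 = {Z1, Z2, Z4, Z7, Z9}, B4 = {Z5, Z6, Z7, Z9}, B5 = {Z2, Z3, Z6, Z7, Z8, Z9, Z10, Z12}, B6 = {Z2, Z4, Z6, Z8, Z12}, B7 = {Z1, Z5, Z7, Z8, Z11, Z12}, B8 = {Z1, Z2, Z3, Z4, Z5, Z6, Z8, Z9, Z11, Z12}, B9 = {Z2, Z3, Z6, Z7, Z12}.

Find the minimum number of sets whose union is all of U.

2

B1 and B8 cover everything between them: the union {Z1, Z2, Z3, Z4, Z5, Z6, Z7, Z8, Z9, Z10, Z11, Z12} is all of U.
No single set has all 12 points (the largest, B8, has 10), so 2 is optimal.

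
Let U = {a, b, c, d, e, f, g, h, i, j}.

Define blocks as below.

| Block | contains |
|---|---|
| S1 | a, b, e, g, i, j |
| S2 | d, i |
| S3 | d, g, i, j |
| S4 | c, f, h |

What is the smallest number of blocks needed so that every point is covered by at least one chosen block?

3

S1 and S3 and S4 together: S1 ∪ S3 ∪ S4 = {a, b, c, d, e, f, g, h, i, j} — every point is covered.
Only S1 contains a, so S1 is forced; the remaining 4 points need at least 2 more blocks (each remaining block adds at most 3) — so at least 3 blocks are needed, and 3 is optimal.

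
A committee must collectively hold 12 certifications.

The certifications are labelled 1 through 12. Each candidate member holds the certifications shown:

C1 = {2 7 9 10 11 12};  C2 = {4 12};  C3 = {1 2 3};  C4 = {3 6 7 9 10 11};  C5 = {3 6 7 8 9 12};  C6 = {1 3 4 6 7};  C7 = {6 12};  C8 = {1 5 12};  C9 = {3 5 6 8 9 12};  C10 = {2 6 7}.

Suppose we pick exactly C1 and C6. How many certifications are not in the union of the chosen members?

2

Union of C1, C6 = {1, 2, 3, 4, 6, 7, 9, 10, 11, 12}.
Not covered: 5, 8 — 2 certifications.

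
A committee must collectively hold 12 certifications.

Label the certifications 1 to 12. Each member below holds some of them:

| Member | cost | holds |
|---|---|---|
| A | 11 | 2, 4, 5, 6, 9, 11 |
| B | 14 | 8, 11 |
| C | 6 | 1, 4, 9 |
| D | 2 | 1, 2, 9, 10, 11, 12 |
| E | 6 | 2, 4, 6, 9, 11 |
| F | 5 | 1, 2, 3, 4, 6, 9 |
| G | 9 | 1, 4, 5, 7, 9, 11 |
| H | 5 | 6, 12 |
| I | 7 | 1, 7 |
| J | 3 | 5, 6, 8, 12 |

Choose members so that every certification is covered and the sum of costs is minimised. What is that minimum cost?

17

D, F, I, J together cover every certification (D ∪ F ∪ I ∪ J = {1, 2, 3, 4, 5, 6, 7, 8, 9, 10, 11, 12}); total cost 2 + 5 + 7 + 3 = 17.
No covering selection has total cost below 17.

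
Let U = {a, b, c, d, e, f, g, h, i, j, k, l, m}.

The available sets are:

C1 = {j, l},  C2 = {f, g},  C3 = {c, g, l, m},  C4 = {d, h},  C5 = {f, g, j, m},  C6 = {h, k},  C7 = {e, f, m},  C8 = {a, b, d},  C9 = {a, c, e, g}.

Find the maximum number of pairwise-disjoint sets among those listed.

4

C1, C6, C7, C8 are pairwise disjoint (C1={j,l}; C6={h,k}; C7={e,f,m}; C8={a,b,d}).
Every remaining set overlaps one of these, and no 5 of the listed sets are pairwise disjoint, so 4 is the maximum.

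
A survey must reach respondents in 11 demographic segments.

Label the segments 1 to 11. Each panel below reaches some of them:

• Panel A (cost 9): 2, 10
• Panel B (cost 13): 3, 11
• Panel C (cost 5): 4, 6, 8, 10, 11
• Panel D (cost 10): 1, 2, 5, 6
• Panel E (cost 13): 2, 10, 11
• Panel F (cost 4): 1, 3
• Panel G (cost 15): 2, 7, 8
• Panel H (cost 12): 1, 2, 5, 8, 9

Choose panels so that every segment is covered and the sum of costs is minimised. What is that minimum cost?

36

C, F, G, H together cover every segment (C ∪ F ∪ G ∪ H = {1, 2, 3, 4, 5, 6, 7, 8, 9, 10, 11}); total cost 5 + 4 + 15 + 12 = 36.
No covering selection has total cost below 36.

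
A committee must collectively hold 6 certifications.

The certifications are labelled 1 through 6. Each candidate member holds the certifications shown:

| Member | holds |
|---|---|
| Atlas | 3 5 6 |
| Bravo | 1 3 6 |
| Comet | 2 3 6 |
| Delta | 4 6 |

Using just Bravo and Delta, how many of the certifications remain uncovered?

Union of Bravo, Delta = {1, 3, 4, 6}.
Not covered: 2, 5 — 2 certifications.

2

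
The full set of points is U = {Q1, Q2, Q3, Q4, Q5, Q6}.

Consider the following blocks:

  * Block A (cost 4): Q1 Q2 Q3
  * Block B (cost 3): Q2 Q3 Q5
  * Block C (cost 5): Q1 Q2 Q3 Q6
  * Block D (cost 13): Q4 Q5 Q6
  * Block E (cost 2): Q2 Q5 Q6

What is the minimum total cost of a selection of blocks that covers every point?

17

A, D together cover every point (A ∪ D = {Q1, Q2, Q3, Q4, Q5, Q6}); total cost 4 + 13 = 17.
The greedy pick E, A, D costs 19; no covering selection beats 17.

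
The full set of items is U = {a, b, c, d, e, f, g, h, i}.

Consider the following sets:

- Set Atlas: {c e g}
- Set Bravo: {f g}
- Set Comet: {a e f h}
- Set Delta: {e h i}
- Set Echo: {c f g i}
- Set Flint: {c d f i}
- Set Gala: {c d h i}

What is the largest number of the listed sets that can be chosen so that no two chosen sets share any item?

Bravo, Delta are pairwise disjoint (Bravo={f,g}; Delta={e,h,i}).
Every remaining set overlaps one of these, and no 3 of the listed sets are pairwise disjoint, so 2 is the maximum.

2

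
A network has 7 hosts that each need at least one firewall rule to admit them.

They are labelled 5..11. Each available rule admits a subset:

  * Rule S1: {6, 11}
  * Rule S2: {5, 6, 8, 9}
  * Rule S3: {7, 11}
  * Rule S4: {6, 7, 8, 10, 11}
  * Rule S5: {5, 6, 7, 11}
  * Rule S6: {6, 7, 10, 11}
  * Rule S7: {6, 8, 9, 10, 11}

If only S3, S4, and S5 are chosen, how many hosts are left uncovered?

Union of S3, S4, S5 = {5, 6, 7, 8, 10, 11}.
Not covered: 9 — 1 host.

1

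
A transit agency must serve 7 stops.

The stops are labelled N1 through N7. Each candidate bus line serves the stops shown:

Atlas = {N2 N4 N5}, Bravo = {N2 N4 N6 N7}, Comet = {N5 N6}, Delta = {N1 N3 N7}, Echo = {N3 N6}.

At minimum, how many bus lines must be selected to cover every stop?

Take {Atlas, Bravo, Delta}. Their union is {N1, N2, N3, N4, N5, N6, N7}, which is all 7 stops.
Only Delta contains N1, so Delta is forced; the remaining 4 stops need at least 2 more bus lines (each remaining bus line adds at most 3) — so at least 3 bus lines are needed, and 3 is optimal.

3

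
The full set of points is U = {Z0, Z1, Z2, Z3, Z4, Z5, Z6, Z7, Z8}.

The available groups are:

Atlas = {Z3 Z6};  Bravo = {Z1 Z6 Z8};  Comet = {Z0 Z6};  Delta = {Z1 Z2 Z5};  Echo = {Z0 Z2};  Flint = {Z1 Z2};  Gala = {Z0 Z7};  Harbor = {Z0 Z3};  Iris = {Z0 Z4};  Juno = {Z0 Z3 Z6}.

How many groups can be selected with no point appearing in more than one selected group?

Atlas, Delta, Iris are pairwise disjoint (Atlas={Z3,Z6}; Delta={Z1,Z2,Z5}; Iris={Z0,Z4}).
Every remaining group overlaps one of these, and no 4 of the listed groups are pairwise disjoint, so 3 is the maximum.

3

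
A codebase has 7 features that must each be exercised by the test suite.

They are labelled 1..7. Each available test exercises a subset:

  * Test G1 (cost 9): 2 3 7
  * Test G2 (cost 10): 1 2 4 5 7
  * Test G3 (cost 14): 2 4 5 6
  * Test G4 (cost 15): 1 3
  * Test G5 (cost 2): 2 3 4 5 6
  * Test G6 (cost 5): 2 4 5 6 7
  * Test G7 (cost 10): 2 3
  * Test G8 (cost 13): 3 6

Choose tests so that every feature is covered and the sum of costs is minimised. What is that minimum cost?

G2, G5 together cover every feature (G2 ∪ G5 = {1, 2, 3, 4, 5, 6, 7}); total cost 10 + 2 = 12.
No covering selection has total cost below 12.

12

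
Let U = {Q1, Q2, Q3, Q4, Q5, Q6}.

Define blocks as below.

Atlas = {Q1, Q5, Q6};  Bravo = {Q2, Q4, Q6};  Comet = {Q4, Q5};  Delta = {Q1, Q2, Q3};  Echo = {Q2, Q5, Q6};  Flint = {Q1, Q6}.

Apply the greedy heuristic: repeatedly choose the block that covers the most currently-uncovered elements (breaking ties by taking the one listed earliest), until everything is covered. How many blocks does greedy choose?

Greedy: pick Atlas (covers 3 new) → pick Bravo (covers 2 new) → pick Delta (covers 1 new). Total picks: 3.

3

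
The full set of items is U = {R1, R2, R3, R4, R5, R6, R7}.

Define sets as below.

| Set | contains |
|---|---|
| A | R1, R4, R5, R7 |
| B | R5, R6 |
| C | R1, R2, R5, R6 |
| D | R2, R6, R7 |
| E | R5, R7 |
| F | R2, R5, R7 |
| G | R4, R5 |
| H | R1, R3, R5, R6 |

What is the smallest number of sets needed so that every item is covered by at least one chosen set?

3

A, D, and H cover everything between them: the union {R1, R2, R3, R4, R5, R6, R7} is all of U.
Only H contains R3, so H is forced; the remaining 3 items need at least 2 more sets (each remaining set adds at most 2) — so at least 3 sets are needed, and 3 is optimal.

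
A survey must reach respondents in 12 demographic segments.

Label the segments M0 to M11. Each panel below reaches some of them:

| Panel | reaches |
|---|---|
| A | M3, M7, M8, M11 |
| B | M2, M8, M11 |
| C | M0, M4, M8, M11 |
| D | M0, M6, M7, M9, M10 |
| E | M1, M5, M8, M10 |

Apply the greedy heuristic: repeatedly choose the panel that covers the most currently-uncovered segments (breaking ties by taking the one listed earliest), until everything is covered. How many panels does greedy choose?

Greedy: pick D (covers 5 new) → pick A (covers 3 new) → pick E (covers 2 new) → pick B (covers 1 new) → pick C (covers 1 new). Total picks: 5.

5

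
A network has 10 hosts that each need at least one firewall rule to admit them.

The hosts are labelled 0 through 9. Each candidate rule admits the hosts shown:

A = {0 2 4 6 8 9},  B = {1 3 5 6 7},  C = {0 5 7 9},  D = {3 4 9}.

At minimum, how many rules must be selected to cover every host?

2

A and B together: A ∪ B = {0, 1, 2, 3, 4, 5, 6, 7, 8, 9} — every host is covered.
No single rule has all 10 hosts (the largest, A, has 6), so 2 is optimal.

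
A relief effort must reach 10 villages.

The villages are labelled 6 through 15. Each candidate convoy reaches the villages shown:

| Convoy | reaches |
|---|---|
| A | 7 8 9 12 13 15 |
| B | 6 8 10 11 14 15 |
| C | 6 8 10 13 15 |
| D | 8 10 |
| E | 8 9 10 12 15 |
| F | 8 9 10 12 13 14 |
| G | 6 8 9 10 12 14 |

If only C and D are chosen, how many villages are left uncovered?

5

Union of C, D = {6, 8, 10, 13, 15}.
Not covered: 7, 9, 11, 12, 14 — 5 villages.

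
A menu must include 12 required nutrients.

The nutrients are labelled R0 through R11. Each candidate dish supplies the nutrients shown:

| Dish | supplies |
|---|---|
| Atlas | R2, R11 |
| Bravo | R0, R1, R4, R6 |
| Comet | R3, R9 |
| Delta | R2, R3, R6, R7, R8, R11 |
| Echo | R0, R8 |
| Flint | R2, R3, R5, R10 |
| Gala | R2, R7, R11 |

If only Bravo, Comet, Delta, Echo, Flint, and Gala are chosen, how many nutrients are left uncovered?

0

Union of Bravo, Comet, Delta, Echo, Flint, Gala = {R0, R1, R2, R3, R4, R5, R6, R7, R8, R9, R10, R11} — that's every nutrient, so 0 are uncovered.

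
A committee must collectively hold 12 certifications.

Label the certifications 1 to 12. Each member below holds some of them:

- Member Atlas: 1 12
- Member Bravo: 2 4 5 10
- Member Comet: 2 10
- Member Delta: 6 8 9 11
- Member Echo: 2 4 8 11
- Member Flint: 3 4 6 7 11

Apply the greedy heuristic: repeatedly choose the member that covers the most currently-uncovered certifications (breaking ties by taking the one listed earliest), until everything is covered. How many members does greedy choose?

4

Greedy: pick Flint (covers 5 new) → pick Bravo (covers 3 new) → pick Atlas (covers 2 new) → pick Delta (covers 2 new). Total picks: 4.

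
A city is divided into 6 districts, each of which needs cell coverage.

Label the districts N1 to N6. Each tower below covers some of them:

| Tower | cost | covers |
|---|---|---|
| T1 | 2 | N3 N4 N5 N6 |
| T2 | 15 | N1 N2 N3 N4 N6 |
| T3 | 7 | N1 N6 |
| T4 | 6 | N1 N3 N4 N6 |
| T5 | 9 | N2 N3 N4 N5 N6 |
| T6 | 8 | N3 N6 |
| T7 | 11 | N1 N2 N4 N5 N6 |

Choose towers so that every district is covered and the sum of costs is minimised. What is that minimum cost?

13

T1, T7 together cover every district (T1 ∪ T7 = {N1, N2, N3, N4, N5, N6}); total cost 2 + 11 = 13.
No covering selection has total cost below 13.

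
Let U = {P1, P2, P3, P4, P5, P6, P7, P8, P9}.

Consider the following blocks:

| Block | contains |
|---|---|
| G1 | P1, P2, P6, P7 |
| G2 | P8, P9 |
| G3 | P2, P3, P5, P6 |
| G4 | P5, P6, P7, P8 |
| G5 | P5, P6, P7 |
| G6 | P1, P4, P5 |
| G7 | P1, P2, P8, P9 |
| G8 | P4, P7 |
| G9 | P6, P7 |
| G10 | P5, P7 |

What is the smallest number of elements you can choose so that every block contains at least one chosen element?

3

H = {P5, P7, P8} meets every block (each contains at least one member of H), and |H| = 3.
The blocks G2, G6, G9 are pairwise disjoint, so any hitting set needs a separate element for each — at least 3. Hence 3 is optimal.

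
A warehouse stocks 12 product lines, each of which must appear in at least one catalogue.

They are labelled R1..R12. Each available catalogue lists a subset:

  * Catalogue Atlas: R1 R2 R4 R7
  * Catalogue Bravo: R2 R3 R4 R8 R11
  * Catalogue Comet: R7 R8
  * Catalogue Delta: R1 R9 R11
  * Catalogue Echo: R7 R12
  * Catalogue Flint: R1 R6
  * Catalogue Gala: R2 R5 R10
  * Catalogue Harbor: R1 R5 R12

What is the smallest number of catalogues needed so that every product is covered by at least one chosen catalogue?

Bravo and Delta and Echo and Flint and Gala together: Bravo ∪ Delta ∪ Echo ∪ Flint ∪ Gala = {R1, R2, R3, R4, R5, R6, R7, R8, R9, R10, R11, R12} — every product is covered.
No 4 of the 8 catalogues cover everything (all 70 combinations miss at least one product), so 5 is optimal.

5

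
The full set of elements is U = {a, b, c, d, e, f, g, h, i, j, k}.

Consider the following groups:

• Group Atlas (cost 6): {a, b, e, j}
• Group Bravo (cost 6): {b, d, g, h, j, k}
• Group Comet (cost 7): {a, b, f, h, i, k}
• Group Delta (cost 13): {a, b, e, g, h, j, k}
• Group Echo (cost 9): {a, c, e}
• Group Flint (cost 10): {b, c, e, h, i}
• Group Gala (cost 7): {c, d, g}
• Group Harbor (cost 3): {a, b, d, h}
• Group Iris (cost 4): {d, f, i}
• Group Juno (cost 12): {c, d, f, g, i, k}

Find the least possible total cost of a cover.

19

Bravo, Echo, Iris together cover every element (Bravo ∪ Echo ∪ Iris = {a, b, c, d, e, f, g, h, i, j, k}); total cost 6 + 9 + 4 = 19.
The greedy pick Harbor, Bravo, Iris, Echo costs 22; no covering selection beats 19.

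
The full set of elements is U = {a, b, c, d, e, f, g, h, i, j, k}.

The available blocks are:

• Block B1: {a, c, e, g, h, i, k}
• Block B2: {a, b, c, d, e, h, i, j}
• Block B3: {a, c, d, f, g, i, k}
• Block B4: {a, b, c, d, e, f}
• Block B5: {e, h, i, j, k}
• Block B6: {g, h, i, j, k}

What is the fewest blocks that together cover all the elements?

B2 and B3 cover everything between them: the union {a, b, c, d, e, f, g, h, i, j, k} is all of U.
No single block has all 11 elements (the largest, B2, has 8), so 2 is optimal.

2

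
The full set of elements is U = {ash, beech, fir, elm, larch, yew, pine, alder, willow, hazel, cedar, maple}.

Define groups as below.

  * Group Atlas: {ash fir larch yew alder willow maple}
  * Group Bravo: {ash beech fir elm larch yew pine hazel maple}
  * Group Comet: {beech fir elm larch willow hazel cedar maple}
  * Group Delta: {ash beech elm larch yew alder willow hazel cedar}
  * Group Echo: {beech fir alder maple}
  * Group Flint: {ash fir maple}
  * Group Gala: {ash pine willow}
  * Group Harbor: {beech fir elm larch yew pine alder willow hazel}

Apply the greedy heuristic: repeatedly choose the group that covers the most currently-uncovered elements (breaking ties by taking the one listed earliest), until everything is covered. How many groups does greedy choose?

2

Greedy: pick Bravo (covers 9 new) → pick Delta (covers 3 new). Total picks: 2.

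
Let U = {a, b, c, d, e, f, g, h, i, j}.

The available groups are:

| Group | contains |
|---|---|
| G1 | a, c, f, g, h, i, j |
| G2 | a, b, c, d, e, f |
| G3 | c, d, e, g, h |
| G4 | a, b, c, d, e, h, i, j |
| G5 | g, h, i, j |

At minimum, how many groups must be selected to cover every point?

Take {G2, G5}. Their union is {a, b, c, d, e, f, g, h, i, j}, which is all 10 points.
No single group has all 10 points (the largest, G4, has 8), so 2 is optimal.

2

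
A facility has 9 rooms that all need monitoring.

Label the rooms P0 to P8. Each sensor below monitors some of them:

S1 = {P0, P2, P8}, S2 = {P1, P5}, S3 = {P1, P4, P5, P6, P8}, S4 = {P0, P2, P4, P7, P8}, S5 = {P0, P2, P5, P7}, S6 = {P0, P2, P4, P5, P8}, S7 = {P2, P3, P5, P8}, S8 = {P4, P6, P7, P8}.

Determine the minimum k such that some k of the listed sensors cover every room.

S3 and S5 and S7 together: S3 ∪ S5 ∪ S7 = {P0, P1, P2, P3, P4, P5, P6, P7, P8} — every room is covered.
Only S7 contains P3, so S7 is forced; the remaining 5 rooms need at least 2 more sensors (each remaining sensor adds at most 3) — so at least 3 sensors are needed, and 3 is optimal.

3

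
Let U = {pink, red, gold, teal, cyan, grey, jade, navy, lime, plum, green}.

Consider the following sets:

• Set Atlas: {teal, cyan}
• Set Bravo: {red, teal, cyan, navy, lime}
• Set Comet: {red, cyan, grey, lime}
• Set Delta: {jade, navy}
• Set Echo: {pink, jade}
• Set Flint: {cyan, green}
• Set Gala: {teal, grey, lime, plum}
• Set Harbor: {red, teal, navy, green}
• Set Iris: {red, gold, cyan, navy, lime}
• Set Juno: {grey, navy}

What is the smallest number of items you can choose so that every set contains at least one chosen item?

H = {cyan, grey, jade, navy} meets every set (each contains at least one member of H), and |H| = 4.
No choice of 3 items meets every set, so 4 is the minimum.

4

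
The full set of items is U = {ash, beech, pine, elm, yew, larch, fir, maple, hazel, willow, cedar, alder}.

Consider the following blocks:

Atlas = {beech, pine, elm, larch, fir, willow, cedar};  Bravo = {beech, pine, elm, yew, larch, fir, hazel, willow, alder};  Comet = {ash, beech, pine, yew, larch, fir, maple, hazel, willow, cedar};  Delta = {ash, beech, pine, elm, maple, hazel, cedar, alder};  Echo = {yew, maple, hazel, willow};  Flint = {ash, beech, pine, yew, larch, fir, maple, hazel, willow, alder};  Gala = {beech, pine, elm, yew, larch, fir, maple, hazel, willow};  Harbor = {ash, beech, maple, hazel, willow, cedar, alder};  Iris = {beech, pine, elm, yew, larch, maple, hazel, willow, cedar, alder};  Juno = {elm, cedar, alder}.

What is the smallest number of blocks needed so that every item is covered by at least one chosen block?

Bravo and Comet together: Bravo ∪ Comet = {ash, beech, pine, elm, yew, larch, fir, maple, hazel, willow, cedar, alder} — every item is covered.
No single block has all 12 items (the largest, Comet, has 10), so 2 is optimal.

2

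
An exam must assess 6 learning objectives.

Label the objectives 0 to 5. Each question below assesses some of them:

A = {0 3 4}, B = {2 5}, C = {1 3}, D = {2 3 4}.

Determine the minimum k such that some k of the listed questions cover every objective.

Take {A, B, C}. Their union is {0, 1, 2, 3, 4, 5}, which is all 6 objectives.
Only A contains 0, so A is forced; the remaining 3 objectives need at least 2 more questions (each remaining question adds at most 2) — so at least 3 questions are needed, and 3 is optimal.

3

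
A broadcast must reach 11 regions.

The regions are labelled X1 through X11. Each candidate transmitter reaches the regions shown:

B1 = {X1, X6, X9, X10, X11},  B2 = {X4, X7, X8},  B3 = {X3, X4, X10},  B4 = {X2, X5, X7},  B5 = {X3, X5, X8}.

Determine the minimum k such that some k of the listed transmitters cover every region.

4

Take {B1, B3, B4, B5}. Their union is {X1, X2, X3, X4, X5, X6, X7, X8, X9, X10, X11}, which is all 11 regions.
No 3 of the 5 transmitters cover everything (all 10 combinations miss at least one region), so 4 is optimal.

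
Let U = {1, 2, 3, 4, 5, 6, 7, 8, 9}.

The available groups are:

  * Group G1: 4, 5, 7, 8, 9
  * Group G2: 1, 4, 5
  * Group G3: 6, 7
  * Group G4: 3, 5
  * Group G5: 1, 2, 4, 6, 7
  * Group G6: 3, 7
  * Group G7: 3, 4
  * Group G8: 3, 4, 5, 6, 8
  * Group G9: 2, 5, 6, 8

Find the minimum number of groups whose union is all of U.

3

G1, G5, and G7 cover everything between them: the union {1, 2, 3, 4, 5, 6, 7, 8, 9} is all of U.
Only G1 contains 9, so G1 is forced; the remaining 4 items need at least 2 more groups (each remaining group adds at most 3) — so at least 3 groups are needed, and 3 is optimal.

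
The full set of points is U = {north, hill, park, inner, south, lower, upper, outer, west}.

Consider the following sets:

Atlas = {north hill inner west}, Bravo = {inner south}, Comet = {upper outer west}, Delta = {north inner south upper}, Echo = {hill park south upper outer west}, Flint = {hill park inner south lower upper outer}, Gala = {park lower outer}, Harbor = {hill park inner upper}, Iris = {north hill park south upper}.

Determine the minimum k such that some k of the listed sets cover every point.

2

Take {Atlas, Flint}. Their union is {north, hill, park, inner, south, lower, upper, outer, west}, which is all 9 points.
No single set has all 9 points (the largest, Flint, has 7), so 2 is optimal.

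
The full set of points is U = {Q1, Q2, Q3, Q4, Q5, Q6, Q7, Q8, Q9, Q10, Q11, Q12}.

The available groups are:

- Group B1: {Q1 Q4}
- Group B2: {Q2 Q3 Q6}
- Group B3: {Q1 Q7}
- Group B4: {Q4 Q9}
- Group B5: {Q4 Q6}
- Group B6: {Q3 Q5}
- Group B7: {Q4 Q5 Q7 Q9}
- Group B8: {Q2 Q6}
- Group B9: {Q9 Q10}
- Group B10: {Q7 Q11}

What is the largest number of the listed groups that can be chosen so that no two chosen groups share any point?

B1, B6, B8, B9, B10 are pairwise disjoint (B1={Q1,Q4}; B6={Q3,Q5}; B8={Q2,Q6}; B9={Q9,Q10}; B10={Q7,Q11}).
Every remaining group overlaps one of these, and no 6 of the listed groups are pairwise disjoint, so 5 is the maximum.

5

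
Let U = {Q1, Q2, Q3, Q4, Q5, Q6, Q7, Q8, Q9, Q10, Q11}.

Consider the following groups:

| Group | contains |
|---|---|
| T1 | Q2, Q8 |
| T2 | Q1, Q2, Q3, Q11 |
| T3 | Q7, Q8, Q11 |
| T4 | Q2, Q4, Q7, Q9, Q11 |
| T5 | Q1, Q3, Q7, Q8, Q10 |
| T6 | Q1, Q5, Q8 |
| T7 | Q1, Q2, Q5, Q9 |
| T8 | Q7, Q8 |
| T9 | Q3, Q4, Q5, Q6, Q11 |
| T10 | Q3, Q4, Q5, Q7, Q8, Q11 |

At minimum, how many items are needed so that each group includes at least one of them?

3

The 3 items {Q2, Q6, Q8} hit every group.
No choice of 2 items meets every group, so 3 is the minimum.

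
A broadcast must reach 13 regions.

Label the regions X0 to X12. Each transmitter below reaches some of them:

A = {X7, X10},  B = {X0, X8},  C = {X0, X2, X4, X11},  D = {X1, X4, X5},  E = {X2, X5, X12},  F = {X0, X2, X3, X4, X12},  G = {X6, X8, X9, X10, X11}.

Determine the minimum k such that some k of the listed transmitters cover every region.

A and D and F and G together: A ∪ D ∪ F ∪ G = {X0, X1, X2, X3, X4, X5, X6, X7, X8, X9, X10, X11, X12} — every region is covered.
Only A contains X7, so A is forced; the remaining 11 regions need at least 3 more transmitters (each remaining transmitter adds at most 5) — so at least 4 transmitters are needed, and 4 is optimal.

4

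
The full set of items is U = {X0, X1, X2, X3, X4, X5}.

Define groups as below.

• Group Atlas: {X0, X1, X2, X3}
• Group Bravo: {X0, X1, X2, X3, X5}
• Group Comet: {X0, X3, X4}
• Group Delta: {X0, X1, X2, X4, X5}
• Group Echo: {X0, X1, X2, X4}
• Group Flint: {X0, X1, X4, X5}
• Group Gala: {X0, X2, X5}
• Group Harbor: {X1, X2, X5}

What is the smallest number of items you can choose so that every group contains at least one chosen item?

2

H = {X0, X5} meets every group (each contains at least one member of H), and |H| = 2.
The groups Comet, Harbor are pairwise disjoint, so any hitting set needs a separate item for each — at least 2. Hence 2 is optimal.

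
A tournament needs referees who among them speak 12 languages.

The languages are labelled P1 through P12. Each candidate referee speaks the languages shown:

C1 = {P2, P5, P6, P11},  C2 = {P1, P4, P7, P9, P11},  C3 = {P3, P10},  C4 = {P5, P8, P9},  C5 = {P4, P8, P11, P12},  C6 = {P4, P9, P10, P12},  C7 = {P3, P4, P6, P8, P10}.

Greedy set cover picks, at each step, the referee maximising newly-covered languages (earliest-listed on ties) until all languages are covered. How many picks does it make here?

Greedy: pick C2 (covers 5 new) → pick C7 (covers 4 new) → pick C1 (covers 2 new) → pick C5 (covers 1 new). Total picks: 4.

4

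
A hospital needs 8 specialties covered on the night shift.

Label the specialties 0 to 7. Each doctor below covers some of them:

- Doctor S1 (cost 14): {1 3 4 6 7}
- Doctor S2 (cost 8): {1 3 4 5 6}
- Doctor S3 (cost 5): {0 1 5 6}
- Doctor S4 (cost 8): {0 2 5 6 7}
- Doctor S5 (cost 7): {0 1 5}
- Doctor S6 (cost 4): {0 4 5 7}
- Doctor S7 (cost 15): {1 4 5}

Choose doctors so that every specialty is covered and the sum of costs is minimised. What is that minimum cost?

S2, S4 together cover every specialty (S2 ∪ S4 = {0, 1, 2, 3, 4, 5, 6, 7}); total cost 8 + 8 = 16.
The greedy pick S6, S3, S2, S4 costs 25; no covering selection beats 16.

16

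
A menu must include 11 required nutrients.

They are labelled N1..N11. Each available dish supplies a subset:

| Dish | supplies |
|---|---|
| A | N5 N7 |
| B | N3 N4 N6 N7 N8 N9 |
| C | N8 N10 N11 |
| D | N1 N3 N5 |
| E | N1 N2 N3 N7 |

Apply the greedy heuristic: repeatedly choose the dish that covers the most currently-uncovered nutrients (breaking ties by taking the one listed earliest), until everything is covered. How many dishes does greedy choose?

4

Greedy: pick B (covers 6 new) → pick C (covers 2 new) → pick D (covers 2 new) → pick E (covers 1 new). Total picks: 4.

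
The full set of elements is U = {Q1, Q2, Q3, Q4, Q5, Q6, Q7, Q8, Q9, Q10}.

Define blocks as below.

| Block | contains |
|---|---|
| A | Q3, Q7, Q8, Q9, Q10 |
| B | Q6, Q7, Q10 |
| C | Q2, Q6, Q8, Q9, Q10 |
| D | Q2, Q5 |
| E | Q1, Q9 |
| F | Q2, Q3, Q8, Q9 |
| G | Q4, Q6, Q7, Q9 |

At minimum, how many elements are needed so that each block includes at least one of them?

H = {Q2, Q9, Q10} meets every block (each contains at least one member of H), and |H| = 3.
The blocks B, D, E are pairwise disjoint, so any hitting set needs a separate element for each — at least 3. Hence 3 is optimal.

3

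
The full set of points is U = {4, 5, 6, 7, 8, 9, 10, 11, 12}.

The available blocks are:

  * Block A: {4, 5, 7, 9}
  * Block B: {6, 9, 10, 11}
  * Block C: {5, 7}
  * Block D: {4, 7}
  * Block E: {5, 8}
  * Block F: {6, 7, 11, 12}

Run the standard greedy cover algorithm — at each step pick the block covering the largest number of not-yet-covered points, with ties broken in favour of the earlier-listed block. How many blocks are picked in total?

4

Greedy: pick A (covers 4 new) → pick B (covers 3 new) → pick E (covers 1 new) → pick F (covers 1 new). Total picks: 4.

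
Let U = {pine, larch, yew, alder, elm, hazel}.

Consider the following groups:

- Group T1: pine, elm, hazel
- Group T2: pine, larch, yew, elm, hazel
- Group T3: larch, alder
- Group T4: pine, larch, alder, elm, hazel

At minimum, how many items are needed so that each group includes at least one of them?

Take H = {pine, alder}. Each listed group contains at least one of these, so H is a hitting set of size 2.
The groups T1, T3 are pairwise disjoint, so any hitting set needs a separate item for each — at least 2. Hence 2 is optimal.

2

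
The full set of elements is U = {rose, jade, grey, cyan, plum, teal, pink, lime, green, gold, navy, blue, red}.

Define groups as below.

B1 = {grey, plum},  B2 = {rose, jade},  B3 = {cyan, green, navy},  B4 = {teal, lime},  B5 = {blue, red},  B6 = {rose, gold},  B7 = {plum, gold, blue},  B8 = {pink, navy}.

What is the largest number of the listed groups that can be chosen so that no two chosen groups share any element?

B1, B2, B4, B5, B8 are pairwise disjoint (B1={grey,plum}; B2={rose,jade}; B4={teal,lime}; B5={blue,red}; B8={pink,navy}).
Every remaining group overlaps one of these, and no 6 of the listed groups are pairwise disjoint, so 5 is the maximum.

5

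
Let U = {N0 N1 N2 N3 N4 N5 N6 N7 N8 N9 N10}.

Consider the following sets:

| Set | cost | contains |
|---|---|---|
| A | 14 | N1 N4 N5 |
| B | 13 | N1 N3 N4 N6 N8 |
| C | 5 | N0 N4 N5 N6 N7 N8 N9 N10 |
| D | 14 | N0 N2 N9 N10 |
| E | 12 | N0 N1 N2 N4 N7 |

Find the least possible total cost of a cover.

30

B, C, E together cover every item (B ∪ C ∪ E = {N0, N1, N2, N3, N4, N5, N6, N7, N8, N9, N10}); total cost 13 + 5 + 12 = 30.
No covering selection has total cost below 30.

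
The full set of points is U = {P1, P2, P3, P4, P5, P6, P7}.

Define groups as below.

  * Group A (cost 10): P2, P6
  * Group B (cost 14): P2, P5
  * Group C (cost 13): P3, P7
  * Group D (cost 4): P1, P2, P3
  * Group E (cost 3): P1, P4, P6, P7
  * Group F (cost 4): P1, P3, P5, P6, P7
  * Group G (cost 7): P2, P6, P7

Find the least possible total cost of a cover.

D, E, F together cover every point (D ∪ E ∪ F = {P1, P2, P3, P4, P5, P6, P7}); total cost 4 + 3 + 4 = 11.
No covering selection has total cost below 11.

11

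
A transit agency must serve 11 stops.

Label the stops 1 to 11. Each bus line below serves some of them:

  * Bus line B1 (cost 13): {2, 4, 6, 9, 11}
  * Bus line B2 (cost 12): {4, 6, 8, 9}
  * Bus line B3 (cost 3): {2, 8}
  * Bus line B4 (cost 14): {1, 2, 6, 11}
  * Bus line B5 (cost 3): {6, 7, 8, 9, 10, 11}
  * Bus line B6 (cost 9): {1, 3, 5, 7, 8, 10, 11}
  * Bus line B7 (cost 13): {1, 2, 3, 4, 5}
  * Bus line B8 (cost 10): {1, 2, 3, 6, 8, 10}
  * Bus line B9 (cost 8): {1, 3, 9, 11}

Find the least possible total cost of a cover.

B5, B7 together cover every stop (B5 ∪ B7 = {1, 2, 3, 4, 5, 6, 7, 8, 9, 10, 11}); total cost 3 + 13 = 16.
No covering selection has total cost below 16.

16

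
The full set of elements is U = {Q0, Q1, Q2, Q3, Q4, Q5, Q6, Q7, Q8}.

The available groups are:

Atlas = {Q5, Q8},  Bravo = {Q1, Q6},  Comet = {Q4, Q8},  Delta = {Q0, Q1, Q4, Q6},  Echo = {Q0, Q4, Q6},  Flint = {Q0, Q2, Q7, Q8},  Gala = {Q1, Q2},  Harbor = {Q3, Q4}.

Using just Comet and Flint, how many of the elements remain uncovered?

4

Union of Comet, Flint = {Q0, Q2, Q4, Q7, Q8}.
Not covered: Q1, Q3, Q5, Q6 — 4 elements.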